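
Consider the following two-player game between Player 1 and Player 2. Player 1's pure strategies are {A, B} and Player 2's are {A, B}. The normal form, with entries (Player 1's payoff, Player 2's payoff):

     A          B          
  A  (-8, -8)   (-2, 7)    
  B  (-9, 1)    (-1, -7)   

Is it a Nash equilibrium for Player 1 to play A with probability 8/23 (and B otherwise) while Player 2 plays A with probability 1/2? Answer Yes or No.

Yes

Check Player 2's indifference given Player 1's mix p = 8/23:
  payoff from A = -49/23; payoff from B = -49/23 — equal.
Check Player 1's indifference given Player 2's mix q = 1/2:
  payoff from A = -5; payoff from B = -5 — equal.
Both players are indifferent, so neither can profitably deviate.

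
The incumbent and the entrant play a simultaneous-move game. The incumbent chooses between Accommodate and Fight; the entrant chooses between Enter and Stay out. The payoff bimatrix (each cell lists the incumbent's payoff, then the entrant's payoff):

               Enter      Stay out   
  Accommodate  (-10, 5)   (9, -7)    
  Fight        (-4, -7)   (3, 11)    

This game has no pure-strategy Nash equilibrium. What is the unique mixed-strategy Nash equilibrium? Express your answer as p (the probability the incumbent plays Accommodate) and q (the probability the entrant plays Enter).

The incumbent's mix must leave the entrant indifferent between Enter and Stay out.
  the entrant's payoff to Enter: p·5 + (1−p)·(-7) = 12p - 7
  the entrant's payoff to Stay out: p·(-7) + (1−p)·11 = -18p + 11
  12p - 7 = -18p + 11  ⇒  30p = 18  ⇒  p = 3/5.
In a mixed equilibrium the incumbent is indifferent between Accommodate and Fight; this condition fixes q.
  the incumbent's payoff to Accommodate: q·(-10) + (1−q)·9 = -19q + 9
  the incumbent's payoff to Fight: q·(-4) + (1−q)·3 = -7q + 3
  -19q + 9 = -7q + 3  ⇒  -12q = -6  ⇒  q = 1/2.

p = 3/5, q = 1/2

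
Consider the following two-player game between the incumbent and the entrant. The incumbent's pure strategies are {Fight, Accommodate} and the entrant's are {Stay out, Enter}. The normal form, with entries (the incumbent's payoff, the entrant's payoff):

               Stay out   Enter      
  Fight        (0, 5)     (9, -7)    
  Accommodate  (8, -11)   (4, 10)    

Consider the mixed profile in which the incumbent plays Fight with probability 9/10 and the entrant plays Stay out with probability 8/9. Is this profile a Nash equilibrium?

Given the incumbent's mix p = 9/10, the entrant's payoff from Stay out is 17/5 but from Enter is -53/10. The entrant strictly prefers Stay out, so the entrant would not mix.
So the proposed profile is not a Nash equilibrium.

No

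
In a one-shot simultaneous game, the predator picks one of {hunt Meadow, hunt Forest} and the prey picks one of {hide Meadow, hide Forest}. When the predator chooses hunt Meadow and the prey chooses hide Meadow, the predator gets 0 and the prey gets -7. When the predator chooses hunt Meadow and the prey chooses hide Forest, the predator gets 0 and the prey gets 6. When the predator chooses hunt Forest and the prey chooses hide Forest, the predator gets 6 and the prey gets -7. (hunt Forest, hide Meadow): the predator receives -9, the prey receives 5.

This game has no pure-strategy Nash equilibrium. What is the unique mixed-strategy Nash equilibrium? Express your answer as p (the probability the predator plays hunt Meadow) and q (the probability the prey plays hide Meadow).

p = 12/25, q = 2/5

The prey's indifference between hide Meadow and hide Forest determines the predator's mixing probability p:
  the prey's expected payoff from hide Meadow: p·(-7) + (1−p)·5 = -12p + 5
  the prey's expected payoff from hide Forest: p·6 + (1−p)·(-7) = 13p - 7
  -12p + 5 = 13p - 7  ⇒  -25p = -12  ⇒  p = 12/25.
For the predator to be willing to mix, the predator must be indifferent between hunt Meadow and hunt Forest, which pins down the prey's mix.
  the predator's expected payoff from hunt Meadow: q·0 + (1−q)·0 = 0
  the predator's expected payoff from hunt Forest: q·(-9) + (1−q)·6 = -15q + 6
  0 = -15q + 6  ⇒  15q = 6  ⇒  q = 2/5.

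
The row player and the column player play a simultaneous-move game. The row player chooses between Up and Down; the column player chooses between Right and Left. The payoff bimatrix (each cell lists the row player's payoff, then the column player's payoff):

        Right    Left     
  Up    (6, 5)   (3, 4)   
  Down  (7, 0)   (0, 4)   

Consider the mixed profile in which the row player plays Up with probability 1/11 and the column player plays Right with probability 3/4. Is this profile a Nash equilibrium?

Given the row player's mix p = 1/11, the column player's payoff from Right is 5/11 but from Left is 4. The column player strictly prefers Left, so the column player would not mix.
So the proposed profile is not a Nash equilibrium.

No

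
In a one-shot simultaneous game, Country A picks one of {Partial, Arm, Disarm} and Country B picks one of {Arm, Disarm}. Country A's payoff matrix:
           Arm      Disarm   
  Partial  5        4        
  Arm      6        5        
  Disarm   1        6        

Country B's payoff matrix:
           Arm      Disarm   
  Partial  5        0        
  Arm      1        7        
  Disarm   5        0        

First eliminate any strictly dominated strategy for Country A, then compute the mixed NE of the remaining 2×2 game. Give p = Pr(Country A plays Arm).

Country A's strategy Partial is strictly dominated by Arm: 6 > 5 and 5 > 4. Eliminate Partial.
For Country B to be willing to mix, Country B must be indifferent between Arm and Disarm, which pins down Country A's mix.
  Country B's payoff from Arm: p·1 + (1−p)·5 = -4p + 5
  Country B's payoff from Disarm: p·7 + (1−p)·0 = 7p
  -4p + 5 = 7p  ⇒  -11p = -5  ⇒  p = 5/11.

p = 5/11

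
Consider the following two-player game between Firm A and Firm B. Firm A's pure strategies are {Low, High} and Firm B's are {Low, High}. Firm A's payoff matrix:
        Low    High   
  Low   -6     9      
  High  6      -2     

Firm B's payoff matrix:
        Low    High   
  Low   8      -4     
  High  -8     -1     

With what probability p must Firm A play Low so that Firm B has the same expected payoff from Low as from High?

In a mixed equilibrium Firm B is indifferent between Low and High; this condition fixes p.
  Firm B's payoff to Low: p·8 + (1−p)·(-8) = 16p - 8
  Firm B's payoff to High: p·(-4) + (1−p)·(-1) = -3p - 1
  16p - 8 = -3p - 1  ⇒  19p = 7  ⇒  p = 7/19.

p = 7/19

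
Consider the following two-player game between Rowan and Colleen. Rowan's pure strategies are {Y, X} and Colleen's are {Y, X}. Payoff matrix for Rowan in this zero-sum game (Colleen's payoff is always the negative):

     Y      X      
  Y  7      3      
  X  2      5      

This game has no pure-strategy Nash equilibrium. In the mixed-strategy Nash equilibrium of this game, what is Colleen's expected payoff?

-29/7

Colleen's indifference between Y and X determines Rowan's mixing probability p:
  Colleen's expected payoff from Y: p·(-7) + (1−p)·(-2) = -5p - 2
  Colleen's expected payoff from X: p·(-3) + (1−p)·(-5) = 2p - 5
  -5p - 2 = 2p - 5  ⇒  -7p = -3  ⇒  p = 3/7.
At equilibrium Colleen is indifferent across columns, so Colleen's payoff equals the payoff from Y: (3/7)·(-7) + (4/7)·(-2) = -29/7.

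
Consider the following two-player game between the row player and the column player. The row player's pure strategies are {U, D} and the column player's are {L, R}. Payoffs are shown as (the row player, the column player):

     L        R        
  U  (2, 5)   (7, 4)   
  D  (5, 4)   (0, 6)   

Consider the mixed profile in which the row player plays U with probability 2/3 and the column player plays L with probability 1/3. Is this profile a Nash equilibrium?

No

Given the column player's mix q = 1/3, the row player's payoff from U is 16/3 but from D is 5/3. The row player strictly prefers U, so the row player would not mix.
So the proposed profile is not a Nash equilibrium.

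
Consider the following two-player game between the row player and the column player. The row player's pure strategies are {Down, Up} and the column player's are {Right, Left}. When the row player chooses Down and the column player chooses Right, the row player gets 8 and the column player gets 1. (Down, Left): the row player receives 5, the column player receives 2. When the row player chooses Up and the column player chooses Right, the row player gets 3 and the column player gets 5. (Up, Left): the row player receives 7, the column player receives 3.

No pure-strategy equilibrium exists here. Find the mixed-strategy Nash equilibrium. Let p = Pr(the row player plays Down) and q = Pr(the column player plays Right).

p = 2/3, q = 2/7

For the column player to be willing to mix, the column player must be indifferent between Right and Left, which pins down the row player's mix.
  the column player's payoff to Right: p·1 + (1−p)·5 = -4p + 5
  the column player's payoff to Left: p·2 + (1−p)·3 = -p + 3
  -4p + 5 = -p + 3  ⇒  -3p = -2  ⇒  p = 2/3.
The column player's mix must leave the row player indifferent between Down and Up.
  the row player's payoff to Down: q·8 + (1−q)·5 = 3q + 5
  the row player's payoff to Up: q·3 + (1−q)·7 = -4q + 7
  3q + 5 = -4q + 7  ⇒  7q = 2  ⇒  q = 2/7.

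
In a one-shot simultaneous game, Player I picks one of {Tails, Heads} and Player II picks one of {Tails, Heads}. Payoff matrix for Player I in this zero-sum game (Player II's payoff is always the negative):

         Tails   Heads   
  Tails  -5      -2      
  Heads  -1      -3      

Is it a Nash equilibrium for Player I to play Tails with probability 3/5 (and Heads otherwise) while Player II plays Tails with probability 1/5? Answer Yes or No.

Given Player I's mix p = 3/5, Player II's payoff from Tails is 17/5 but from Heads is 12/5. Player II strictly prefers Tails, so Player II would not mix.
So the proposed profile is not a Nash equilibrium.

No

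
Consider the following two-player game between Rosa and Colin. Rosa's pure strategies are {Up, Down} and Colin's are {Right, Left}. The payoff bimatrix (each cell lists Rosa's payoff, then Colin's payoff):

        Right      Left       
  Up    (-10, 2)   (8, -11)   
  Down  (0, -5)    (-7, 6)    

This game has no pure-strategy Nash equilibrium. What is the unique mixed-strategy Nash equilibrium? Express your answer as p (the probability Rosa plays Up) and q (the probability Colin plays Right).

In a mixed equilibrium Colin is indifferent between Right and Left; this condition fixes p.
  Colin's expected payoff from Right: p·2 + (1−p)·(-5) = 7p - 5
  Colin's expected payoff from Left: p·(-11) + (1−p)·6 = -17p + 6
  7p - 5 = -17p + 6  ⇒  24p = 11  ⇒  p = 11/24.
Rosa's indifference between Up and Down determines Colin's mixing probability q:
  Rosa's expected payoff from Up: q·(-10) + (1−q)·8 = -18q + 8
  Rosa's expected payoff from Down: q·0 + (1−q)·(-7) = 7q - 7
  -18q + 8 = 7q - 7  ⇒  -25q = -15  ⇒  q = 3/5.

p = 11/24, q = 3/5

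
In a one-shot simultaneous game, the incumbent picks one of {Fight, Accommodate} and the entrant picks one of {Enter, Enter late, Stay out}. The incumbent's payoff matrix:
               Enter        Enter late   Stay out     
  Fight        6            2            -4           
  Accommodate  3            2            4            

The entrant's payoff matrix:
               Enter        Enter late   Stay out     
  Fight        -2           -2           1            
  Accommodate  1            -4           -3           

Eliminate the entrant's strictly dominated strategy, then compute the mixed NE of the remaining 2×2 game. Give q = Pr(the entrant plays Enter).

The entrant's strategy Enter late is strictly dominated by Stay out: 1 > -2 and -3 > -4. Eliminate Enter late.
Set the incumbent's expected payoff from Fight equal to that from Accommodate:
  the incumbent's expected payoff from Fight: q·6 + (1−q)·(-4) = 10q - 4
  the incumbent's expected payoff from Accommodate: q·3 + (1−q)·4 = -q + 4
  10q - 4 = -q + 4  ⇒  11q = 8  ⇒  q = 8/11.

q = 8/11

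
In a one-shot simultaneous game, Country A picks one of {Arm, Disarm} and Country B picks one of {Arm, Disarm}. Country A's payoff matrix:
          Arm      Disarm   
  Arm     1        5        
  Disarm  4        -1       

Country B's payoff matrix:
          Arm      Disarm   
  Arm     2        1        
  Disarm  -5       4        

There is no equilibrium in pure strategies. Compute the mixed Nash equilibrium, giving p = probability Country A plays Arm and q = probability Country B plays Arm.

p = 9/10, q = 2/3

Country B's indifference between Arm and Disarm determines Country A's mixing probability p:
  Country B's payoff to Arm: p·2 + (1−p)·(-5) = 7p - 5
  Country B's payoff to Disarm: p·1 + (1−p)·4 = -3p + 4
  7p - 5 = -3p + 4  ⇒  10p = 9  ⇒  p = 9/10.
Country A's indifference between Arm and Disarm determines Country B's mixing probability q:
  Country A's expected payoff from Arm: q·1 + (1−q)·5 = -4q + 5
  Country A's expected payoff from Disarm: q·4 + (1−q)·(-1) = 5q - 1
  -4q + 5 = 5q - 1  ⇒  -9q = -6  ⇒  q = 2/3.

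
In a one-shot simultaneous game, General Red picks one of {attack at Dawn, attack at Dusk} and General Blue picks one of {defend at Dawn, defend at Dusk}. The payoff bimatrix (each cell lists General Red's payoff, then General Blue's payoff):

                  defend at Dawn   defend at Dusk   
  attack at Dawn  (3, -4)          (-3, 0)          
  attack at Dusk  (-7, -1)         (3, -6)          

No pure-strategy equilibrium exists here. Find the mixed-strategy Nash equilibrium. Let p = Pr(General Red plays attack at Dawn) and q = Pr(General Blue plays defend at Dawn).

Set General Blue's expected payoff from defend at Dawn equal to that from defend at Dusk:
  General Blue's payoff to defend at Dawn: p·(-4) + (1−p)·(-1) = -3p - 1
  General Blue's payoff to defend at Dusk: p·0 + (1−p)·(-6) = 6p - 6
  -3p - 1 = 6p - 6  ⇒  -9p = -5  ⇒  p = 5/9.
In a mixed equilibrium General Red is indifferent between attack at Dawn and attack at Dusk; this condition fixes q.
  General Red's payoff to attack at Dawn: q·3 + (1−q)·(-3) = 6q - 3
  General Red's payoff to attack at Dusk: q·(-7) + (1−q)·3 = -10q + 3
  6q - 3 = -10q + 3  ⇒  16q = 6  ⇒  q = 3/8.

p = 5/9, q = 3/8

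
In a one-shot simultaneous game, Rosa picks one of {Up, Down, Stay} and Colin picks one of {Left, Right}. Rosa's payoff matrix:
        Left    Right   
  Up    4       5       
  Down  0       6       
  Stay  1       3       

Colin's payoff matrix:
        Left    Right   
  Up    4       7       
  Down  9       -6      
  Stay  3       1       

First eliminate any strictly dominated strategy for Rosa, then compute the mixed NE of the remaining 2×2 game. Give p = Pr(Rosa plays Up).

p = 5/6

Rosa's strategy Stay is strictly dominated by Up: 4 > 1 and 5 > 3. Eliminate Stay.
Rosa's mix must leave Colin indifferent between Left and Right.
  Colin's expected payoff from Left: p·4 + (1−p)·9 = -5p + 9
  Colin's expected payoff from Right: p·7 + (1−p)·(-6) = 13p - 6
  -5p + 9 = 13p - 6  ⇒  -18p = -15  ⇒  p = 5/6.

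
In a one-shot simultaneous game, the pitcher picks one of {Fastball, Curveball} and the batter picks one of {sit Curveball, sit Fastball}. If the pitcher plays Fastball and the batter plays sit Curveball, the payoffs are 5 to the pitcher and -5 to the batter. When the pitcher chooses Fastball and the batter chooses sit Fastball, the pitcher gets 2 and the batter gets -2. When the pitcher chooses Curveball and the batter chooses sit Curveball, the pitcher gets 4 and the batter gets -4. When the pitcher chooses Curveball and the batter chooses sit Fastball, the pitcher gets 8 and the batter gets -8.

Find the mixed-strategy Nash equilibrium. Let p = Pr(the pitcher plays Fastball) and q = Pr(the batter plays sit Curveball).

The batter's indifference between sit Curveball and sit Fastball determines the pitcher's mixing probability p:
  the batter's expected payoff from sit Curveball: p·(-5) + (1−p)·(-4) = -p - 4
  the batter's expected payoff from sit Fastball: p·(-2) + (1−p)·(-8) = 6p - 8
  -p - 4 = 6p - 8  ⇒  -7p = -4  ⇒  p = 4/7.
The batter's mix must leave the pitcher indifferent between Fastball and Curveball.
  the pitcher's payoff to Fastball: q·5 + (1−q)·2 = 3q + 2
  the pitcher's payoff to Curveball: q·4 + (1−q)·8 = -4q + 8
  3q + 2 = -4q + 8  ⇒  7q = 6  ⇒  q = 6/7.

p = 4/7, q = 6/7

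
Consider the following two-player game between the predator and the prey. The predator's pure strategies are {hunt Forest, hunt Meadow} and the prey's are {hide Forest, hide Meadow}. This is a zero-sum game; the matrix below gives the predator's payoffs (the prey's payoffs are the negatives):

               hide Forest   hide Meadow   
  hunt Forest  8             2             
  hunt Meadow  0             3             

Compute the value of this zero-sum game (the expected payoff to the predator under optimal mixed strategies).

v = 8/3

Set the predator's expected payoff from hunt Forest equal to that from hunt Meadow:
  the predator's expected payoff from hunt Forest: q·8 + (1−q)·2 = 6q + 2
  the predator's expected payoff from hunt Meadow: q·0 + (1−q)·3 = -3q + 3
  6q + 2 = -3q + 3  ⇒  9q = 1  ⇒  q = 1/9.
The value is the predator's expected payoff against this mix (using hunt Forest): (1/9)·8 + (8/9)·2 = 8/3.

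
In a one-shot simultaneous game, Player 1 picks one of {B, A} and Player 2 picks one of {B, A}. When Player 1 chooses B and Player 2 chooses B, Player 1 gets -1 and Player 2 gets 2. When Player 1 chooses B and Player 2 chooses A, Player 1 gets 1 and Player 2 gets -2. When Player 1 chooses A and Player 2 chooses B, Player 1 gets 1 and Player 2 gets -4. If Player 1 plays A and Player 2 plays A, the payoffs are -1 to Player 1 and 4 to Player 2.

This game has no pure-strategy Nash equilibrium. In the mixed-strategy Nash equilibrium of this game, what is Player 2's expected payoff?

In a mixed equilibrium Player 2 is indifferent between B and A; this condition fixes p.
  Player 2's payoff to B: p·2 + (1−p)·(-4) = 6p - 4
  Player 2's payoff to A: p·(-2) + (1−p)·4 = -6p + 4
  6p - 4 = -6p + 4  ⇒  12p = 8  ⇒  p = 2/3.
At equilibrium Player 2 is indifferent across columns, so Player 2's payoff equals the payoff from B: (2/3)·2 + (1/3)·(-4) = 0.

0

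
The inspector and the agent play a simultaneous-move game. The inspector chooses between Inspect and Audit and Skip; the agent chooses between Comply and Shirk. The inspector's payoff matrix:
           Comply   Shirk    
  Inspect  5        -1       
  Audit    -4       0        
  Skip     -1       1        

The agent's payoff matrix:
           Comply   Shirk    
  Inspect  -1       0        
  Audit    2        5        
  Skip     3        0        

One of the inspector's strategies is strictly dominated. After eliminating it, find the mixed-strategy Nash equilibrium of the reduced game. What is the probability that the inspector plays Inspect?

The inspector's strategy Audit is strictly dominated by Skip: -1 > -4 and 1 > 0. Eliminate Audit.
Set the agent's expected payoff from Comply equal to that from Shirk:
  the agent's payoff to Comply: p·(-1) + (1−p)·3 = -4p + 3
  the agent's payoff to Shirk: p·0 + (1−p)·0 = 0
  -4p + 3 = 0  ⇒  -4p = -3  ⇒  p = 3/4.

p = 3/4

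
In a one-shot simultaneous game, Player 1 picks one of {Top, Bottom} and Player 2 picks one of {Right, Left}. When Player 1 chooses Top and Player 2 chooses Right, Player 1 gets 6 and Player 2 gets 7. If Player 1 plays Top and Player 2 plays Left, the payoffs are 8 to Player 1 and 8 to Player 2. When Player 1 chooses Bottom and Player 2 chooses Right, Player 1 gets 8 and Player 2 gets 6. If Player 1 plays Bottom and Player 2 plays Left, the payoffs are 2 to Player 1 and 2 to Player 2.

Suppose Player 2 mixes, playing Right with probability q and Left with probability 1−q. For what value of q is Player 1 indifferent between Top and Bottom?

q = 3/4

For Player 1 to be willing to mix, Player 1 must be indifferent between Top and Bottom, which pins down Player 2's mix.
  Player 1's payoff from Top: q·6 + (1−q)·8 = -2q + 8
  Player 1's payoff from Bottom: q·8 + (1−q)·2 = 6q + 2
  -2q + 8 = 6q + 2  ⇒  -8q = -6  ⇒  q = 3/4.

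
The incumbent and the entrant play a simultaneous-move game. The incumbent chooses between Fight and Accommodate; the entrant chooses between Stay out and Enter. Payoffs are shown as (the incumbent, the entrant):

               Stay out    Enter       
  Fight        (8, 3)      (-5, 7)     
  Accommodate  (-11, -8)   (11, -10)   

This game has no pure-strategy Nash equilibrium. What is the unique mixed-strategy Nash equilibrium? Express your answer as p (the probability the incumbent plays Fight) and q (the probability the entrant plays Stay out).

p = 1/3, q = 16/35

The entrant's indifference between Stay out and Enter determines the incumbent's mixing probability p:
  the entrant's payoff from Stay out: p·3 + (1−p)·(-8) = 11p - 8
  the entrant's payoff from Enter: p·7 + (1−p)·(-10) = 17p - 10
  11p - 8 = 17p - 10  ⇒  -6p = -2  ⇒  p = 1/3.
The incumbent's indifference between Fight and Accommodate determines the entrant's mixing probability q:
  the incumbent's payoff to Fight: q·8 + (1−q)·(-5) = 13q - 5
  the incumbent's payoff to Accommodate: q·(-11) + (1−q)·11 = -22q + 11
  13q - 5 = -22q + 11  ⇒  35q = 16  ⇒  q = 16/35.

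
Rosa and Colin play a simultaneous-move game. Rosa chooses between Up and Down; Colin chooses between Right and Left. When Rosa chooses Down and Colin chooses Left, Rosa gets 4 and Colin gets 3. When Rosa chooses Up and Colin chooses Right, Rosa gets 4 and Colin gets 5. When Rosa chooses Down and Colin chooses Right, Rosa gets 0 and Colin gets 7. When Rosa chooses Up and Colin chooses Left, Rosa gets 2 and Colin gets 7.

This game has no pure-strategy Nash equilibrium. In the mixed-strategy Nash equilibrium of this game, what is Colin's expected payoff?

17/3

Rosa's mix must leave Colin indifferent between Right and Left.
  Colin's payoff from Right: p·5 + (1−p)·7 = -2p + 7
  Colin's payoff from Left: p·7 + (1−p)·3 = 4p + 3
  -2p + 7 = 4p + 3  ⇒  -6p = -4  ⇒  p = 2/3.
At equilibrium Colin is indifferent across columns, so Colin's payoff equals the payoff from Right: (2/3)·5 + (1/3)·7 = 17/3.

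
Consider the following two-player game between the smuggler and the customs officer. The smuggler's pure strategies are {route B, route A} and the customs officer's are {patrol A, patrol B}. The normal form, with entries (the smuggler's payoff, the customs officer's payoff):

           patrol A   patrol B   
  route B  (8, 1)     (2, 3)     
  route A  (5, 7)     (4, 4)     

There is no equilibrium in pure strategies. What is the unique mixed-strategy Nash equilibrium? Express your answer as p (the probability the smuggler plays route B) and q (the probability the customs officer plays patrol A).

p = 3/5, q = 2/5

The customs officer's indifference between patrol A and patrol B determines the smuggler's mixing probability p:
  the customs officer's expected payoff from patrol A: p·1 + (1−p)·7 = -6p + 7
  the customs officer's expected payoff from patrol B: p·3 + (1−p)·4 = -p + 4
  -6p + 7 = -p + 4  ⇒  -5p = -3  ⇒  p = 3/5.
Set the smuggler's expected payoff from route B equal to that from route A:
  the smuggler's expected payoff from route B: q·8 + (1−q)·2 = 6q + 2
  the smuggler's expected payoff from route A: q·5 + (1−q)·4 = q + 4
  6q + 2 = q + 4  ⇒  5q = 2  ⇒  q = 2/5.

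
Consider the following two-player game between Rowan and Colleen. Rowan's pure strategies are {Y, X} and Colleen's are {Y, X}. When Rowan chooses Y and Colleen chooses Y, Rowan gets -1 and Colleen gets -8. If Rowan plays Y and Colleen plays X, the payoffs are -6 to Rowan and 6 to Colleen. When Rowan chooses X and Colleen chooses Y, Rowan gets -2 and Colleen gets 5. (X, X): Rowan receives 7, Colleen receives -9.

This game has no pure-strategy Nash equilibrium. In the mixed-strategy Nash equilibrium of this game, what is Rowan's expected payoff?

Rowan's indifference between Y and X determines Colleen's mixing probability q:
  Rowan's expected payoff from Y: q·(-1) + (1−q)·(-6) = 5q - 6
  Rowan's expected payoff from X: q·(-2) + (1−q)·7 = -9q + 7
  5q - 6 = -9q + 7  ⇒  14q = 13  ⇒  q = 13/14.
At equilibrium Rowan is indifferent across rows, so Rowan's payoff equals the payoff from Y: (13/14)·(-1) + (1/14)·(-6) = -19/14.

-19/14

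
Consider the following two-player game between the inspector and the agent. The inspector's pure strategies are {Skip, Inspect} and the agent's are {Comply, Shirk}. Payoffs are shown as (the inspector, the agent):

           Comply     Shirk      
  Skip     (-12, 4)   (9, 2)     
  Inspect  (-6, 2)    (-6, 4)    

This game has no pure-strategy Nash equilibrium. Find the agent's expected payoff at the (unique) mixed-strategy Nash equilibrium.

The agent's indifference between Comply and Shirk determines the inspector's mixing probability p:
  the agent's expected payoff from Comply: p·4 + (1−p)·2 = 2p + 2
  the agent's expected payoff from Shirk: p·2 + (1−p)·4 = -2p + 4
  2p + 2 = -2p + 4  ⇒  4p = 2  ⇒  p = 1/2.
At equilibrium the agent is indifferent across columns, so the agent's payoff equals the payoff from Comply: (1/2)·4 + (1/2)·2 = 3.

3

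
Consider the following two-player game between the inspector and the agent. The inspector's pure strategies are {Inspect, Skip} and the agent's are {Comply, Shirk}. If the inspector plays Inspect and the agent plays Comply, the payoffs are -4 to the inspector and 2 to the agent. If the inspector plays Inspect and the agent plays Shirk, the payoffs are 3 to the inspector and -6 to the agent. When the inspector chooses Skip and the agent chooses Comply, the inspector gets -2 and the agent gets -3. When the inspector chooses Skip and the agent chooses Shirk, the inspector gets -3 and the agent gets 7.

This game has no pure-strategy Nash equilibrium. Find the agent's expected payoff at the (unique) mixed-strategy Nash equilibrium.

The inspector's mix must leave the agent indifferent between Comply and Shirk.
  the agent's expected payoff from Comply: p·2 + (1−p)·(-3) = 5p - 3
  the agent's expected payoff from Shirk: p·(-6) + (1−p)·7 = -13p + 7
  5p - 3 = -13p + 7  ⇒  18p = 10  ⇒  p = 5/9.
At equilibrium the agent is indifferent across columns, so the agent's payoff equals the payoff from Comply: (5/9)·2 + (4/9)·(-3) = -2/9.

-2/9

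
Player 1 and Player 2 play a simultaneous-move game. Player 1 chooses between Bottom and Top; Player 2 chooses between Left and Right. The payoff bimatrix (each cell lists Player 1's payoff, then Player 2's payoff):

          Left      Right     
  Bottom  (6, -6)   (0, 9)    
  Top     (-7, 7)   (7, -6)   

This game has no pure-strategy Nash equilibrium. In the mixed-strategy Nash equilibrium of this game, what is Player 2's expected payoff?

For Player 2 to be willing to mix, Player 2 must be indifferent between Left and Right, which pins down Player 1's mix.
  Player 2's payoff to Left: p·(-6) + (1−p)·7 = -13p + 7
  Player 2's payoff to Right: p·9 + (1−p)·(-6) = 15p - 6
  -13p + 7 = 15p - 6  ⇒  -28p = -13  ⇒  p = 13/28.
At equilibrium Player 2 is indifferent across columns, so Player 2's payoff equals the payoff from Left: (13/28)·(-6) + (15/28)·7 = 27/28.

27/28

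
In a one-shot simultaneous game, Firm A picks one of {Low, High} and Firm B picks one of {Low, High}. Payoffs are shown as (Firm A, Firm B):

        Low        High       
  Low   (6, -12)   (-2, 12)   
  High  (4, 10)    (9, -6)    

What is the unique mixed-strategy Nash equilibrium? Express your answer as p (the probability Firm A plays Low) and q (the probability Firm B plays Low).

Firm B's indifference between Low and High determines Firm A's mixing probability p:
  Firm B's expected payoff from Low: p·(-12) + (1−p)·10 = -22p + 10
  Firm B's expected payoff from High: p·12 + (1−p)·(-6) = 18p - 6
  -22p + 10 = 18p - 6  ⇒  -40p = -16  ⇒  p = 2/5.
For Firm A to be willing to mix, Firm A must be indifferent between Low and High, which pins down Firm B's mix.
  Firm A's payoff to Low: q·6 + (1−q)·(-2) = 8q - 2
  Firm A's payoff to High: q·4 + (1−q)·9 = -5q + 9
  8q - 2 = -5q + 9  ⇒  13q = 11  ⇒  q = 11/13.

p = 2/5, q = 11/13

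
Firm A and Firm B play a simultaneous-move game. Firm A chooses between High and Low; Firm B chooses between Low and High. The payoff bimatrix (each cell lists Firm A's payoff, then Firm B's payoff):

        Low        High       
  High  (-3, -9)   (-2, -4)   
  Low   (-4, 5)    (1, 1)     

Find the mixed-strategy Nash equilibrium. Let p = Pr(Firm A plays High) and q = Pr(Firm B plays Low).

p = 4/9, q = 3/4

Firm B's indifference between Low and High determines Firm A's mixing probability p:
  Firm B's expected payoff from Low: p·(-9) + (1−p)·5 = -14p + 5
  Firm B's expected payoff from High: p·(-4) + (1−p)·1 = -5p + 1
  -14p + 5 = -5p + 1  ⇒  -9p = -4  ⇒  p = 4/9.
In a mixed equilibrium Firm A is indifferent between High and Low; this condition fixes q.
  Firm A's payoff from High: q·(-3) + (1−q)·(-2) = -q - 2
  Firm A's payoff from Low: q·(-4) + (1−q)·1 = -5q + 1
  -q - 2 = -5q + 1  ⇒  4q = 3  ⇒  q = 3/4.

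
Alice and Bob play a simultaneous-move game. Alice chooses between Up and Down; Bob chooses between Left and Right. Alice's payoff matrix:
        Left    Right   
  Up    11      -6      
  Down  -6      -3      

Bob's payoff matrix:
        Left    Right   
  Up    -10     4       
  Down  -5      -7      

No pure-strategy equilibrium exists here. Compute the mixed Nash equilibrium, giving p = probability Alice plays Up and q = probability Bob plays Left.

p = 1/8, q = 3/20

In a mixed equilibrium Bob is indifferent between Left and Right; this condition fixes p.
  Bob's expected payoff from Left: p·(-10) + (1−p)·(-5) = -5p - 5
  Bob's expected payoff from Right: p·4 + (1−p)·(-7) = 11p - 7
  -5p - 5 = 11p - 7  ⇒  -16p = -2  ⇒  p = 1/8.
Alice's indifference between Up and Down determines Bob's mixing probability q:
  Alice's payoff to Up: q·11 + (1−q)·(-6) = 17q - 6
  Alice's payoff to Down: q·(-6) + (1−q)·(-3) = -3q - 3
  17q - 6 = -3q - 3  ⇒  20q = 3  ⇒  q = 3/20.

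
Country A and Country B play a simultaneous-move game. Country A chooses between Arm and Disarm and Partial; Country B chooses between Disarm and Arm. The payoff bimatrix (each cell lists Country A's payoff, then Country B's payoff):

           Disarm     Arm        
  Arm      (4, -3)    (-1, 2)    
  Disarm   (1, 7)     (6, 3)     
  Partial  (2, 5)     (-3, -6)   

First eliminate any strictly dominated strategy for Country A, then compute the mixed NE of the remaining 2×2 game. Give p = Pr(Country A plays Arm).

Country A's strategy Partial is strictly dominated by Arm: 4 > 2 and -1 > -3. Eliminate Partial.
Country B's indifference between Disarm and Arm determines Country A's mixing probability p:
  Country B's payoff from Disarm: p·(-3) + (1−p)·7 = -10p + 7
  Country B's payoff from Arm: p·2 + (1−p)·3 = -p + 3
  -10p + 7 = -p + 3  ⇒  -9p = -4  ⇒  p = 4/9.

p = 4/9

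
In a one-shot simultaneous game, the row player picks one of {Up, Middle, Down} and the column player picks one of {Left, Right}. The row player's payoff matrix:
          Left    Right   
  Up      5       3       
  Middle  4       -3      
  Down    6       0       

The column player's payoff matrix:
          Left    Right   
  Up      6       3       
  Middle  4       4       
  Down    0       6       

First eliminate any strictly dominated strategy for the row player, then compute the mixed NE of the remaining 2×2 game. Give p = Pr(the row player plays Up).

The row player's strategy Middle is strictly dominated by Down: 6 > 4 and 0 > -3. Eliminate Middle.
The row player's mix must leave the column player indifferent between Left and Right.
  the column player's expected payoff from Left: p·6 + (1−p)·0 = 6p
  the column player's expected payoff from Right: p·3 + (1−p)·6 = -3p + 6
  6p = -3p + 6  ⇒  9p = 6  ⇒  p = 2/3.

p = 2/3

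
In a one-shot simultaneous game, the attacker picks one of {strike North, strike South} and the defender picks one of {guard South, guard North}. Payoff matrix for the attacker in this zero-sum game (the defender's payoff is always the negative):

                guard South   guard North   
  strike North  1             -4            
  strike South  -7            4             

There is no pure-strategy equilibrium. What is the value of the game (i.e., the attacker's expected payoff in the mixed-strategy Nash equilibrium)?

v = -3/2

The defender's mix must leave the attacker indifferent between strike North and strike South.
  the attacker's expected payoff from strike North: q·1 + (1−q)·(-4) = 5q - 4
  the attacker's expected payoff from strike South: q·(-7) + (1−q)·4 = -11q + 4
  5q - 4 = -11q + 4  ⇒  16q = 8  ⇒  q = 1/2.
The value is the attacker's expected payoff against this mix (using strike North): (1/2)·1 + (1/2)·(-4) = -3/2.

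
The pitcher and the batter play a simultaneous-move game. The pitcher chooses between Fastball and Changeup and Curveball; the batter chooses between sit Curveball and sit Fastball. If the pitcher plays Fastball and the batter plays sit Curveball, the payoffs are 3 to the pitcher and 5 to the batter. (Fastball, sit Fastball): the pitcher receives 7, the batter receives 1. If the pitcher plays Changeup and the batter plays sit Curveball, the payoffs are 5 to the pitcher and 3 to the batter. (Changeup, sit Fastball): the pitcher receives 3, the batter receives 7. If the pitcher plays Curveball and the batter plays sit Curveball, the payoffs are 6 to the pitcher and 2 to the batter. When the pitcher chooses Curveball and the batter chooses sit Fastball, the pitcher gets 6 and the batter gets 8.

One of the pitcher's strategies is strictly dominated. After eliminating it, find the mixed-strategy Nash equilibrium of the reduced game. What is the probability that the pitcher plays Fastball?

The pitcher's strategy Changeup is strictly dominated by Curveball: 6 > 5 and 6 > 3. Eliminate Changeup.
For the batter to be willing to mix, the batter must be indifferent between sit Curveball and sit Fastball, which pins down the pitcher's mix.
  the batter's expected payoff from sit Curveball: p·5 + (1−p)·2 = 3p + 2
  the batter's expected payoff from sit Fastball: p·1 + (1−p)·8 = -7p + 8
  3p + 2 = -7p + 8  ⇒  10p = 6  ⇒  p = 3/5.

p = 3/5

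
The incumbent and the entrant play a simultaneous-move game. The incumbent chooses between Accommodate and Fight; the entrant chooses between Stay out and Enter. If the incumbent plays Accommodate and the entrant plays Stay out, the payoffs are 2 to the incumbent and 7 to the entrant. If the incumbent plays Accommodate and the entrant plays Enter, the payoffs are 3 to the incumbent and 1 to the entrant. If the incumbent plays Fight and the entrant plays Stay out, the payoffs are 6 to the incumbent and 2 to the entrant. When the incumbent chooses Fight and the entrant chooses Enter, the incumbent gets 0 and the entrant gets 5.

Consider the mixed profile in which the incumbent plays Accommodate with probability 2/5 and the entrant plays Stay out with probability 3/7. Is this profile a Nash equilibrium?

Given the incumbent's mix p = 2/5, the entrant's payoff from Stay out is 4 but from Enter is 17/5. The entrant strictly prefers Stay out, so the entrant would not mix.
So the proposed profile is not a Nash equilibrium.

No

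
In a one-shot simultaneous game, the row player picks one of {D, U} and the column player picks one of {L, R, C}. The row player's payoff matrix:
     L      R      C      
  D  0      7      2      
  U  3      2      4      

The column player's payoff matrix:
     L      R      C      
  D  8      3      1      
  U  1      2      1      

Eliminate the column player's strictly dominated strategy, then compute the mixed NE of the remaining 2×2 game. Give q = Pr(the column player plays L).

q = 5/8

The column player's strategy C is strictly dominated by R: 3 > 1 and 2 > 1. Eliminate C.
Set the row player's expected payoff from D equal to that from U:
  the row player's expected payoff from D: q·0 + (1−q)·7 = -7q + 7
  the row player's expected payoff from U: q·3 + (1−q)·2 = q + 2
  -7q + 7 = q + 2  ⇒  -8q = -5  ⇒  q = 5/8.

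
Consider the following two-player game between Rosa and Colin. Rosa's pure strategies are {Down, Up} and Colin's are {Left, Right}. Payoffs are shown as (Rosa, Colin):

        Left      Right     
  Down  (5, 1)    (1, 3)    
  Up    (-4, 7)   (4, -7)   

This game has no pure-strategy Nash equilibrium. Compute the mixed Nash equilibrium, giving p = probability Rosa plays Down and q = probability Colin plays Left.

In a mixed equilibrium Colin is indifferent between Left and Right; this condition fixes p.
  Colin's payoff to Left: p·1 + (1−p)·7 = -6p + 7
  Colin's payoff to Right: p·3 + (1−p)·(-7) = 10p - 7
  -6p + 7 = 10p - 7  ⇒  -16p = -14  ⇒  p = 7/8.
Colin's mix must leave Rosa indifferent between Down and Up.
  Rosa's expected payoff from Down: q·5 + (1−q)·1 = 4q + 1
  Rosa's expected payoff from Up: q·(-4) + (1−q)·4 = -8q + 4
  4q + 1 = -8q + 4  ⇒  12q = 3  ⇒  q = 1/4.

p = 7/8, q = 1/4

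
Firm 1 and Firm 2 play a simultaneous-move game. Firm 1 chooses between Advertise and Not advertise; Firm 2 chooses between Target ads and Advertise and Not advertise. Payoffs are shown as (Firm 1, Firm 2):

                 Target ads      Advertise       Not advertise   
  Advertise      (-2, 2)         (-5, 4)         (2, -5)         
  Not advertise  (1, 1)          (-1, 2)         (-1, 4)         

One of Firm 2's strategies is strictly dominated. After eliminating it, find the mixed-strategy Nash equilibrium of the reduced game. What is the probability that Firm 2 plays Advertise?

Firm 2's strategy Target ads is strictly dominated by Advertise: 4 > 2 and 2 > 1. Eliminate Target ads.
Firm 1's indifference between Advertise and Not advertise determines Firm 2's mixing probability q:
  Firm 1's payoff to Advertise: q·(-5) + (1−q)·2 = -7q + 2
  Firm 1's payoff to Not advertise: q·(-1) + (1−q)·(-1) = -1
  -7q + 2 = -1  ⇒  -7q = -3  ⇒  q = 3/7.

q = 3/7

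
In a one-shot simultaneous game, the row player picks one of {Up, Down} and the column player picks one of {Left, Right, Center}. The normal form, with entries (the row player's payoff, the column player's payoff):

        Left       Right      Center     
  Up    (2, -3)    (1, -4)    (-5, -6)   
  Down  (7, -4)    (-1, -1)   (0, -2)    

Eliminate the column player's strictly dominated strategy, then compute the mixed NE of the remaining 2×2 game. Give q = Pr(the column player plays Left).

The column player's strategy Center is strictly dominated by Right: -4 > -6 and -1 > -2. Eliminate Center.
The column player's mix must leave the row player indifferent between Up and Down.
  the row player's payoff from Up: q·2 + (1−q)·1 = q + 1
  the row player's payoff from Down: q·7 + (1−q)·(-1) = 8q - 1
  q + 1 = 8q - 1  ⇒  -7q = -2  ⇒  q = 2/7.

q = 2/7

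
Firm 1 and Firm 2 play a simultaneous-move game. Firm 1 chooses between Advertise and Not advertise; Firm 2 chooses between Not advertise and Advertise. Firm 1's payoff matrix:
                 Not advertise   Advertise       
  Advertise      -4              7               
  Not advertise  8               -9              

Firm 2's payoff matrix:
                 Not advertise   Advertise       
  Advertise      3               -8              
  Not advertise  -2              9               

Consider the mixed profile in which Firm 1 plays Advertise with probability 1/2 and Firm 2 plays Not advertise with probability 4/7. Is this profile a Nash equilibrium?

Check Firm 2's indifference given Firm 1's mix p = 1/2:
  payoff from Not advertise = 1/2; payoff from Advertise = 1/2 — equal.
Check Firm 1's indifference given Firm 2's mix q = 4/7:
  payoff from Advertise = 5/7; payoff from Not advertise = 5/7 — equal.
Both players are indifferent, so neither can profitably deviate.

Yes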